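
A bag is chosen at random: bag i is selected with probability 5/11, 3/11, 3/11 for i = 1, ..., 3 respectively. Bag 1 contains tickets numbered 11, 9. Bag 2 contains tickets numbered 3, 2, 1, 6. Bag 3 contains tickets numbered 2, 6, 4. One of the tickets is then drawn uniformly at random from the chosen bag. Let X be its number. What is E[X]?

E[X | bag 1] = (11+9)/2 = 10.
E[X | bag 2] = (3+2+1+6)/4 = 3.
E[X | bag 3] = (2+6+4)/3 = 4.
E[X] = (5/11)·(10) + (3/11)·(3) + (3/11)·(4) = 71/11.

71/11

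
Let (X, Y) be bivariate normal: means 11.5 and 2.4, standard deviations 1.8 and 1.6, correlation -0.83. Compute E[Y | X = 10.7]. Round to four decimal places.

For a bivariate normal, E[Y | X=x] = μ_Y + ρ·(σ_Y/σ_X)·(x − μ_X).
E[Y | X=10.7] = 2.4 + (-0.83)·(1.6/1.8)·(10.7 − (11.5)) = 2.4 + (-0.73778)·(-0.8) = 2.9902.

2.9902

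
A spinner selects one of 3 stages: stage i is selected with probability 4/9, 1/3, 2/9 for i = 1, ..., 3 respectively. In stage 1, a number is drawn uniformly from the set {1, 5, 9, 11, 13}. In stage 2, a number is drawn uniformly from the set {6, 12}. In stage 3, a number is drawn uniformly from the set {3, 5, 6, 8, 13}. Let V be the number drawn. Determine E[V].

E[V | stage 1] = (1+5+9+11+13)/5 = 39/5.
E[V | stage 2] = (6+12)/2 = 9.
E[V | stage 3] = (3+5+6+8+13)/5 = 7.
By the law of total expectation,
E[V] = (4/9)·(39/5) + (1/3)·(9) + (2/9)·(7) = 361/45.

361/45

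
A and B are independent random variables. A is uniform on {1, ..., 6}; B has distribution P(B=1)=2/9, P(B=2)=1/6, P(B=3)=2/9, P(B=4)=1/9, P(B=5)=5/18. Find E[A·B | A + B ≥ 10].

P(A + B ≥ 10) = 1/9.
Summing AB·P(x,y) over outcomes with A + B ≥ 10 gives 323/108.
E[A·B | A + B ≥ 10] = (323/108) / (1/9) = 323/12.

323/12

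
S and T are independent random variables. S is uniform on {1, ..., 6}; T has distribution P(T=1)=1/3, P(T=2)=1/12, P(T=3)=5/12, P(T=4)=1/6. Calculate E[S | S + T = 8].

39/8

P(S + T = 8) = 1/9.
Summing S·P(x,y) over outcomes with S + T = 8 gives 13/24.
E[S | S + T = 8] = (13/24) / (1/9) = 39/8.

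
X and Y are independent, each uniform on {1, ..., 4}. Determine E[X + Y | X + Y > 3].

P(X + Y > 3) = 13/16.
Summing (X+Y)·P(x,y) over outcomes with X + Y > 3 gives 9/2.
E[X + Y | X + Y > 3] = (9/2) / (13/16) = 72/13.

72/13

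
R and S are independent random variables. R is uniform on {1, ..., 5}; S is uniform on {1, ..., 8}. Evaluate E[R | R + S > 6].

17/5

P(R + S > 6) = 5/8.
Summing R·P(x,y) over outcomes with R + S > 6 gives 17/8.
E[R | R + S > 6] = (17/8) / (5/8) = 17/5.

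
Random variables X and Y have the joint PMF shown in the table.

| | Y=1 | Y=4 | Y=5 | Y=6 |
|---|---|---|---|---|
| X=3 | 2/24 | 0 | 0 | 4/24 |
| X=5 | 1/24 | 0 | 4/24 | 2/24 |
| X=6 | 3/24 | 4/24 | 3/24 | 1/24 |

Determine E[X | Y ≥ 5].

P(Y ≥ 5) = 7/12.
Σ X·P over the event = 3·(4/24) + 5·(4/24) + 5·(2/24) + 6·(3/24) + 6·(1/24) = 11/4.
E[X | Y ≥ 5] = (11/4) / (7/12) = 33/7.

33/7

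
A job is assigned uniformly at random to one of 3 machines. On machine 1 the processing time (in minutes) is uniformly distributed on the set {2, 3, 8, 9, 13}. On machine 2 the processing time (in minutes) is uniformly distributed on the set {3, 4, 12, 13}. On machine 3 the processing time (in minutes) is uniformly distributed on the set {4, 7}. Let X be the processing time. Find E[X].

41/6

E[X | machine 1] = (2+3+8+9+13)/5 = 7.
E[X | machine 2] = (3+4+12+13)/4 = 8.
E[X | machine 3] = (4+7)/2 = 11/2.
E[X] = (1/3)·(7) + (1/3)·(8) + (1/3)·(11/2) = 41/6.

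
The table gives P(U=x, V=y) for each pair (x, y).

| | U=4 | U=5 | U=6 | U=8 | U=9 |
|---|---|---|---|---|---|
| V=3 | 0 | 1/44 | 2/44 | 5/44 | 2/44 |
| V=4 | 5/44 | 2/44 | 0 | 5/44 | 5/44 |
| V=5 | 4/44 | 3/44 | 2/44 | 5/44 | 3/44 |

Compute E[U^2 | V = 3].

579/10

P(V = 3) = 5/22.
Summing U^2·P(U=x,V=y) over the conditioning event gives 579/44.
E[U^2 | V = 3] = (579/44) / (5/22) = 579/10.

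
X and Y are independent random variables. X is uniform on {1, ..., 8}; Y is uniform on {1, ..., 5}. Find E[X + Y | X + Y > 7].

P(X + Y > 7) = 1/2.
Summing (X+Y)·P(x,y) over outcomes with X + Y > 7 gives 39/8.
E[X + Y | X + Y > 7] = (39/8) / (1/2) = 39/4.

39/4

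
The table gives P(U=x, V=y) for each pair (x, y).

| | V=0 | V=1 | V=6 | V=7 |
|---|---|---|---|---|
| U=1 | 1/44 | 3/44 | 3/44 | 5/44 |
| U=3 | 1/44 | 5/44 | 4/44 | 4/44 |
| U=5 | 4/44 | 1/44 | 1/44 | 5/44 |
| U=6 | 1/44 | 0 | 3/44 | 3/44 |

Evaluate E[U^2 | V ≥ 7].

P(V ≥ 7) = 17/44.
Σ U^2·P over the event = 1·(5/44) + 9·(4/44) + 25·(5/44) + 36·(3/44) = 137/22.
E[U^2 | V ≥ 7] = (137/22) / (17/44) = 274/17.

274/17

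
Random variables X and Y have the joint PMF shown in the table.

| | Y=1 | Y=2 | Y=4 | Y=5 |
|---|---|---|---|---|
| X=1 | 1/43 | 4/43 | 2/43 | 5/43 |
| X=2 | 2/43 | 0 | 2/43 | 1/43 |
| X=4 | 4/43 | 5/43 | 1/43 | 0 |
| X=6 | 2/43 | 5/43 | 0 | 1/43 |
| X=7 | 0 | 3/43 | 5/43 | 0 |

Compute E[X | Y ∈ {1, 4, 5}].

7/2

P(Y ∈ {1, 4, 5}) = 26/43.
Summing X·P(X=x,Y=y) over the conditioning event gives 91/43.
E[X | Y ∈ {1, 4, 5}] = (91/43) / (26/43) = 7/2.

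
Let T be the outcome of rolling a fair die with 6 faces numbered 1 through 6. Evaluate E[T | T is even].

4

Given T is even, T is equally likely to be any of {2, 4, 6}.
E[T | T is even] = (2 + 4 + 6) / 3 = 4.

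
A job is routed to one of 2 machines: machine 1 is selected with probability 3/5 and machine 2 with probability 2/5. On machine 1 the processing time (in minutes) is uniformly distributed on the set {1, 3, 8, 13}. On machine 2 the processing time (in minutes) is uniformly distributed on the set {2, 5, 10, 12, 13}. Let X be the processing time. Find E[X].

711/100

E[X | machine 1] = (1+3+8+13)/4 = 25/4.
E[X | machine 2] = (2+5+10+12+13)/5 = 42/5.
By the law of total expectation,
E[X] = (3/5)·(25/4) + (2/5)·(42/5) = 711/100.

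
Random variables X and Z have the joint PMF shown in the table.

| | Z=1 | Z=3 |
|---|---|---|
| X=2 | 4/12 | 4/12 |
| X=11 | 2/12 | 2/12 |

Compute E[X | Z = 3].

P(Z = 3) = 1/2.
Σ X·P over the event = 2·(4/12) + 11·(2/12) = 5/2.
E[X | Z = 3] = (5/2) / (1/2) = 5.

5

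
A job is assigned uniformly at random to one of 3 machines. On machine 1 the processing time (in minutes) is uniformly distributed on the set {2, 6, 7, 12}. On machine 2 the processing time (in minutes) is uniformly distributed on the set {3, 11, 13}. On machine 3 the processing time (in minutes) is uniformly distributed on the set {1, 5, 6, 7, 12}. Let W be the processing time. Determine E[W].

439/60

E[W | machine 1] = (2+6+7+12)/4 = 27/4.
E[W | machine 2] = (3+11+13)/3 = 9.
E[W | machine 3] = (1+5+6+7+12)/5 = 31/5.
E[W] = (1/3)·(27/4) + (1/3)·(9) + (1/3)·(31/5) = 439/60.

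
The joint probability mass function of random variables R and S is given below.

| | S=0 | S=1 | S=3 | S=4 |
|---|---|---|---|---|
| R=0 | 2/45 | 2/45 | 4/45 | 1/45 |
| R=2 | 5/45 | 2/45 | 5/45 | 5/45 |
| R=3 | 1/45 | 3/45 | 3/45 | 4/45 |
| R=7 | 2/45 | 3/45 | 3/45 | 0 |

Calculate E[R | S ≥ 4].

11/5

P(S ≥ 4) = 2/9.
Σ R·P over the event = 0·(1/45) + 2·(5/45) + 3·(4/45) = 22/45.
E[R | S ≥ 4] = (22/45) / (2/9) = 11/5.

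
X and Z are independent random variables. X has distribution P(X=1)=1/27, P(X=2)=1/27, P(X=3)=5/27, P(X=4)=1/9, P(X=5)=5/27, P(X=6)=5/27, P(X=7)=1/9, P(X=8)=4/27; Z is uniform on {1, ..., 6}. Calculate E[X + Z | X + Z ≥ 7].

1219/127

P(X + Z ≥ 7) = 127/162.
Summing (X+Z)·P(x,y) over outcomes with X + Z ≥ 7 gives 1219/162.
E[X + Z | X + Z ≥ 7] = (1219/162) / (127/162) = 1219/127.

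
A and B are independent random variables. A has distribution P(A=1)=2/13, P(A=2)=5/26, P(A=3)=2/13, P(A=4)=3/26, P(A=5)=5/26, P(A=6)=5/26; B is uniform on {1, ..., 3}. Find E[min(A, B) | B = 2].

P(B = 2) = 1/3.
Summing min(A,B)·P(x,y) over outcomes with B = 2 gives 8/13.
E[min(A, B) | B = 2] = (8/13) / (1/3) = 24/13.

24/13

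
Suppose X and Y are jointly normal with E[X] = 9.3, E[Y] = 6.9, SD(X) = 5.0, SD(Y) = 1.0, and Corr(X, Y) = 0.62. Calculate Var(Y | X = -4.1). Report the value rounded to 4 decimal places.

0.6156

For a bivariate normal, Var(Y | X=x) = σ_Y²(1 − ρ²).
Var(Y | X=-4.1) = (1.0)²·(1 − (0.62)²) = 1·0.6156 = 0.6156.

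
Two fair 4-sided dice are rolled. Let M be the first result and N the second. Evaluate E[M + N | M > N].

5

P(M > N) = 3/8.
Summing (M+N)·P(x,y) over outcomes with M > N gives 15/8.
E[M + N | M > N] = (15/8) / (3/8) = 5.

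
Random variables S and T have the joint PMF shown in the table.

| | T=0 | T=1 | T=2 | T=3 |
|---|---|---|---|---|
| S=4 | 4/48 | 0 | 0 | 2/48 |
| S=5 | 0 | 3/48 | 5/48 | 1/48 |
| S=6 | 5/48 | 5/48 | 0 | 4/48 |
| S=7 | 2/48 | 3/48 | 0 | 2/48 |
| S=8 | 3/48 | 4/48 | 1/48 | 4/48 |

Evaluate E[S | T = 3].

P(T = 3) = 13/48.
Σ S·P over the event = 4·(2/48) + 5·(1/48) + 6·(4/48) + 7·(2/48) + 8·(4/48) = 83/48.
E[S | T = 3] = (83/48) / (13/48) = 83/13.

83/13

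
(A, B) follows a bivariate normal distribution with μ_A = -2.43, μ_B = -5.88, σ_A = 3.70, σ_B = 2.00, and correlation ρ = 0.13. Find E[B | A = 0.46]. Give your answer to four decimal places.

The regression of B on A has slope ρ·σ_B/σ_A and passes through (μ_A, μ_B).
E[B | A=0.46] = -5.88 + (0.13)·(2.00/3.70)·(0.46 − (-2.43)) = -5.88 + (0.07027)·(2.89) = -5.6769.

-5.6769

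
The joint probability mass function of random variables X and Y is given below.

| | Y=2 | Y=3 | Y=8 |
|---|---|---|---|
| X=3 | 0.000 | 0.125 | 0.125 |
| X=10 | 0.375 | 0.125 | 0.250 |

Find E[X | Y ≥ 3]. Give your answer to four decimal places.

7.2000

P(Y ≥ 3) = 0.625.
Σ X·P over the event = 3·(0.125) + 3·(0.125) + 10·(0.125) + 10·(0.250) = 4.500.
E[X | Y ≥ 3] = (4.500) / (0.625) = 7.2000.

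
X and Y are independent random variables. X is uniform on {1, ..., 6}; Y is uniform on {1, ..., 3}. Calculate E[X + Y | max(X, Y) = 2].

Outcomes with max(X, Y) = 2: (1,2), (2,1), (2,2), each with probability 1/18.
E[X + Y | max(X, Y) = 2] = (3 + 3 + 4) / 3 = 10/3.

10/3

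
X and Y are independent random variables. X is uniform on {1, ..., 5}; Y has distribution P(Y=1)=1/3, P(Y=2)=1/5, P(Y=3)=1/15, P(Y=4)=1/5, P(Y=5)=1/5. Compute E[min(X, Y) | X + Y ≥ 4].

69/31

P(X + Y ≥ 4) = 62/75.
Summing min(X,Y)·P(x,y) over outcomes with X + Y ≥ 4 gives 46/25.
E[min(X, Y) | X + Y ≥ 4] = (46/25) / (62/75) = 69/31.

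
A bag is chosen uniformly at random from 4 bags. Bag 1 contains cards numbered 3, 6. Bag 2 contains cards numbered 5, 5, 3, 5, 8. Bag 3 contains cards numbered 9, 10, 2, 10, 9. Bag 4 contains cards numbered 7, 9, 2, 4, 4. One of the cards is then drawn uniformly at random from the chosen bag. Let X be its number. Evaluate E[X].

E[X | bag 1] = (3+6)/2 = 9/2.
E[X | bag 2] = (5+5+3+5+8)/5 = 26/5.
E[X | bag 3] = (9+10+2+10+9)/5 = 8.
E[X | bag 4] = (7+9+2+4+4)/5 = 26/5.
E[X] = (1/4)·(9/2) + (1/4)·(26/5) + (1/4)·(8) + (1/4)·(26/5) = 229/40.

229/40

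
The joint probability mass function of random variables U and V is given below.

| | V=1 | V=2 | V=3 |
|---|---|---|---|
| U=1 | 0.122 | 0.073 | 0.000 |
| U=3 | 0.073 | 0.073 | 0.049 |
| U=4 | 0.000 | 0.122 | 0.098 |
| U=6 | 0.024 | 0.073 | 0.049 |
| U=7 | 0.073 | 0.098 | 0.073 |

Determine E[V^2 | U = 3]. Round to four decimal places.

4.1333

P(U = 3) = 0.195.
Σ V^2·P over the event = 1·(0.073) + 4·(0.073) + 9·(0.049) = 0.806.
E[V^2 | U = 3] = (0.806) / (0.195) = 4.1333.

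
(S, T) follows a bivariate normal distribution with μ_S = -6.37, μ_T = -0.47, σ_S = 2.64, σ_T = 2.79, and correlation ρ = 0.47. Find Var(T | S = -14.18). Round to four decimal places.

6.0646

For a bivariate normal, Var(T | S=x) = σ_T²(1 − ρ²).
Var(T | S=-14.18) = (2.79)²·(1 − (0.47)²) = 7.7841·0.7791 = 6.0646.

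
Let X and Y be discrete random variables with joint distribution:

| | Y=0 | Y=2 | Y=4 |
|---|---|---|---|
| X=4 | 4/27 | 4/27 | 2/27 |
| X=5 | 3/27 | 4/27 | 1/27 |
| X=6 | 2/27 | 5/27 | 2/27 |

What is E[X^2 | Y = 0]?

211/9

P(Y = 0) = 1/3.
Σ X^2·P over the event = 16·(4/27) + 25·(3/27) + 36·(2/27) = 211/27.
E[X^2 | Y = 0] = (211/27) / (1/3) = 211/9.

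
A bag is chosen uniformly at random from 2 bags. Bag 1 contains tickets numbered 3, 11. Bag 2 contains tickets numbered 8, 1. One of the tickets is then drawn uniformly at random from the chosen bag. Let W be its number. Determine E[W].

E[W | bag 1] = (3+11)/2 = 7.
E[W | bag 2] = (8+1)/2 = 9/2.
E[W] = (1/2)·(7) + (1/2)·(9/2) = 23/4.

23/4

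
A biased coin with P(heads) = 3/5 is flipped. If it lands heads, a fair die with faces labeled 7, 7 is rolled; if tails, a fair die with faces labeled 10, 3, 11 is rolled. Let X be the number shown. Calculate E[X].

E[X | heads] = (7+7)/2 = 7.
E[X | tails] = (10+3+11)/3 = 8.
By the law of total expectation,
E[X] = (3/5)·(7) + (2/5)·(8) = 37/5.

37/5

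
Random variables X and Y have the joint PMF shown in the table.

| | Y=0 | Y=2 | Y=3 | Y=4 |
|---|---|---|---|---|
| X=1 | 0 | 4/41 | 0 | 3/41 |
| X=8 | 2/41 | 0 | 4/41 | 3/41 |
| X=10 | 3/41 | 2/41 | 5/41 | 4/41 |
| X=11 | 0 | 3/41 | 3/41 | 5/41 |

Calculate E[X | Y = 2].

19/3

P(Y = 2) = 9/41.
Σ X·P over the event = 1·(4/41) + 10·(2/41) + 11·(3/41) = 57/41.
E[X | Y = 2] = (57/41) / (9/41) = 19/3.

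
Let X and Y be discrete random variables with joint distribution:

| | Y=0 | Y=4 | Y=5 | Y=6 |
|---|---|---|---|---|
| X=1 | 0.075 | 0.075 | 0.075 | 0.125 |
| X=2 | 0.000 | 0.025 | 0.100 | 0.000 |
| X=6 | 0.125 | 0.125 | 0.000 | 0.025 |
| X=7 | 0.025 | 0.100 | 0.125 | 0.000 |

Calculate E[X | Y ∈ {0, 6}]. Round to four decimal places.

P(Y ∈ {0, 6}) = 0.375.
Σ X·P over the event = 1·(0.075) + 1·(0.125) + 6·(0.125) + 6·(0.025) + 7·(0.025) = 1.275.
E[X | Y ∈ {0, 6}] = (1.275) / (0.375) = 3.4000.

3.4000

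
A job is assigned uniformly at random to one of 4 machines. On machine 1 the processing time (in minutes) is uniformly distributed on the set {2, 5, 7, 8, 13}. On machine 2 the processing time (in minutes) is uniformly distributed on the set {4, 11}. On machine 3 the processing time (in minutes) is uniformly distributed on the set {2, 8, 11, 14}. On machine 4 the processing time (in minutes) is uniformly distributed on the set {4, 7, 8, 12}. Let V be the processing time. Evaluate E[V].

31/4

E[V | machine 1] = (2+5+7+8+13)/5 = 7.
E[V | machine 2] = (4+11)/2 = 15/2.
E[V | machine 3] = (2+8+11+14)/4 = 35/4.
E[V | machine 4] = (4+7+8+12)/4 = 31/4.
By the law of total expectation,
E[V] = (1/4)·(7) + (1/4)·(15/2) + (1/4)·(35/4) + (1/4)·(31/4) = 31/4.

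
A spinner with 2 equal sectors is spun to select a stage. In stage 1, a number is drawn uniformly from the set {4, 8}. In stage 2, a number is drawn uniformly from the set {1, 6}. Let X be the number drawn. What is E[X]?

E[X | stage 1] = (4+8)/2 = 6.
E[X | stage 2] = (1+6)/2 = 7/2.
E[X] = (1/2)·(6) + (1/2)·(7/2) = 19/4.

19/4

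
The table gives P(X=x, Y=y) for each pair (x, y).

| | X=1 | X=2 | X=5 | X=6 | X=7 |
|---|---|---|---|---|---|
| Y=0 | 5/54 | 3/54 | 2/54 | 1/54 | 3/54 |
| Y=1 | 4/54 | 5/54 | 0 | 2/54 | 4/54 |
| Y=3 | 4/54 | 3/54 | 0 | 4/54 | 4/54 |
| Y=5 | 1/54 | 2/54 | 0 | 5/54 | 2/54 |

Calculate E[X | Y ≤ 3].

41/11

P(Y ≤ 3) = 22/27.
Summing X·P(X=x,Y=y) over the conditioning event gives 82/27.
E[X | Y ≤ 3] = (82/27) / (22/27) = 41/11.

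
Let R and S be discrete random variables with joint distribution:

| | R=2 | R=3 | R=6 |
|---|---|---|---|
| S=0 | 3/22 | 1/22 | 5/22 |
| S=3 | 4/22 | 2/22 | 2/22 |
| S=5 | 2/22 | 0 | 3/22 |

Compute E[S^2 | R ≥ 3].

111/13

P(R ≥ 3) = 13/22.
Σ S^2·P over the event = 0·(1/22) + 9·(2/22) + 0·(5/22) + 9·(2/22) + 25·(3/22) = 111/22.
E[S^2 | R ≥ 3] = (111/22) / (13/22) = 111/13.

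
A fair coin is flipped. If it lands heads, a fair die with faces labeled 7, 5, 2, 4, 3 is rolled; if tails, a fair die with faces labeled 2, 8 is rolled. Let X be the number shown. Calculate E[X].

23/5

E[X | heads] = (7+5+2+4+3)/5 = 21/5.
E[X | tails] = (2+8)/2 = 5.
By the law of total expectation,
E[X] = (1/2)·(21/5) + (1/2)·(5) = 23/5.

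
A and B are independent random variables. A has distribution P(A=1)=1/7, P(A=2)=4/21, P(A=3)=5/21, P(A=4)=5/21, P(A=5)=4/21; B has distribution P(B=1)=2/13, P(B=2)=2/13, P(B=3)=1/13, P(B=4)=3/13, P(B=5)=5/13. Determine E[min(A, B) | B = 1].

1

P(B = 1) = 2/13.
Summing min(A,B)·P(x,y) over outcomes with B = 1 gives 2/13.
E[min(A, B) | B = 1] = (2/13) / (2/13) = 1.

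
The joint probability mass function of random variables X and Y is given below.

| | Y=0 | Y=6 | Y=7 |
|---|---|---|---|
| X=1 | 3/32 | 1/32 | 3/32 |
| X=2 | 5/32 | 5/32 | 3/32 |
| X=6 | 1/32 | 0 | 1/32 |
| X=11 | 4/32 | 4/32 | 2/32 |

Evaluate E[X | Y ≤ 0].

P(Y ≤ 0) = 13/32.
Σ X·P over the event = 1·(3/32) + 2·(5/32) + 6·(1/32) + 11·(4/32) = 63/32.
E[X | Y ≤ 0] = (63/32) / (13/32) = 63/13.

63/13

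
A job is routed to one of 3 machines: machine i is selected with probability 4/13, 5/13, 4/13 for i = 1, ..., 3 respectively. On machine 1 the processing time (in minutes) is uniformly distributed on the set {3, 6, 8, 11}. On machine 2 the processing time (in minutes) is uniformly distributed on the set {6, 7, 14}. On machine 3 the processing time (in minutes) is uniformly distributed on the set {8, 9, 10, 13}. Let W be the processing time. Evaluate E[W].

113/13

E[W | machine 1] = (3+6+8+11)/4 = 7.
E[W | machine 2] = (6+7+14)/3 = 9.
E[W | machine 3] = (8+9+10+13)/4 = 10.
E[W] = (4/13)·(7) + (5/13)·(9) + (4/13)·(10) = 113/13.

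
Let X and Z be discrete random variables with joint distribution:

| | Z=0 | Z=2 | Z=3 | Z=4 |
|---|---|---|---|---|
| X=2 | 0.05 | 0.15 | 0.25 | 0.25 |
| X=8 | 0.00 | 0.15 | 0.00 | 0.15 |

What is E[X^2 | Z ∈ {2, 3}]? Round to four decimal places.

P(Z ∈ {2, 3}) = 0.55.
Σ X^2·P over the event = 4·(0.15) + 4·(0.25) + 64·(0.15) = 11.20.
E[X^2 | Z ∈ {2, 3}] = (11.20) / (0.55) = 20.3636.

20.3636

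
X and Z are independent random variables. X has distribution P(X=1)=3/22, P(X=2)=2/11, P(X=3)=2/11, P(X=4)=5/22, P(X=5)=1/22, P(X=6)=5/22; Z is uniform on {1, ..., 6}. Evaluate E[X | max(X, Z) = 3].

P(max(X, Z) = 3) = 19/132.
Summing X·P(x,y) over outcomes with max(X, Z) = 3 gives 47/132.
E[X | max(X, Z) = 3] = (47/132) / (19/132) = 47/19.

47/19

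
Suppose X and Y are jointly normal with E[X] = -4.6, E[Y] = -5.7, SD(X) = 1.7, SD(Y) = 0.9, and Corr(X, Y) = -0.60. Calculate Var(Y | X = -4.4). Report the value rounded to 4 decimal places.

0.5184

Var(Y | X=x) = (1 − ρ²)·σ_Y².
Var(Y | X=-4.4) = (0.9)²·(1 − (-0.60)²) = 0.81·0.64 = 0.5184.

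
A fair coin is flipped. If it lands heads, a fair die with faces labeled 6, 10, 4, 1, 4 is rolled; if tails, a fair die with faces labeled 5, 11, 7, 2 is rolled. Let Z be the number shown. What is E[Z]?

45/8

E[Z | heads] = (6+10+4+1+4)/5 = 5.
E[Z | tails] = (5+11+7+2)/4 = 25/4.
E[Z] = (1/2)·(5) + (1/2)·(25/4) = 45/8.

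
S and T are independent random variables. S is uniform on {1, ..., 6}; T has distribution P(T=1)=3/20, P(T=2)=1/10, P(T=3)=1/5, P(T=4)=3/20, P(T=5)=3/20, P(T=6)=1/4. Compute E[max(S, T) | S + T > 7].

P(S + T > 7) = 7/15.
Summing max(S,T)·P(x,y) over outcomes with S + T > 7 gives 157/60.
E[max(S, T) | S + T > 7] = (157/60) / (7/15) = 157/28.

157/28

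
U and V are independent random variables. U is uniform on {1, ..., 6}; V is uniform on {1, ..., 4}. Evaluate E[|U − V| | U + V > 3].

2

P(U + V > 3) = 7/8.
Summing |U−V|·P(x,y) over outcomes with U + V > 3 gives 7/4.
E[|U − V| | U + V > 3] = (7/4) / (7/8) = 2.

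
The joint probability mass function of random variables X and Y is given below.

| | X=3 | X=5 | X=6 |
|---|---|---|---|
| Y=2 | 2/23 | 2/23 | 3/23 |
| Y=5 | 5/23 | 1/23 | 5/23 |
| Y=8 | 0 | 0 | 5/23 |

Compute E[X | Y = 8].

6

P(Y = 8) = 5/23.
Summing X·P(X=x,Y=y) over the conditioning event gives 30/23.
E[X | Y = 8] = (30/23) / (5/23) = 6.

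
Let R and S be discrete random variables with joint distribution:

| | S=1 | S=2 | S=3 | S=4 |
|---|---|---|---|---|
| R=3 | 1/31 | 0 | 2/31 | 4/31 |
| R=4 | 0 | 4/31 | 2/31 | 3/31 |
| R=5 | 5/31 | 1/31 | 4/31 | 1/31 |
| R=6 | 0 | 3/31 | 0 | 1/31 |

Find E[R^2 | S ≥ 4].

145/9

P(S ≥ 4) = 9/31.
Σ R^2·P over the event = 9·(4/31) + 16·(3/31) + 25·(1/31) + 36·(1/31) = 145/31.
E[R^2 | S ≥ 4] = (145/31) / (9/31) = 145/9.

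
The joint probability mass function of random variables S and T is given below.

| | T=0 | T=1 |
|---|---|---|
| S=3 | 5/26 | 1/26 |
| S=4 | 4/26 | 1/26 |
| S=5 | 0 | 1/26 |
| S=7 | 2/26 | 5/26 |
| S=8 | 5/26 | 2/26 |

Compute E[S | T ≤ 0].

P(T ≤ 0) = 8/13.
Summing S·P(S=x,T=y) over the conditioning event gives 85/26.
E[S | T ≤ 0] = (85/26) / (8/13) = 85/16.

85/16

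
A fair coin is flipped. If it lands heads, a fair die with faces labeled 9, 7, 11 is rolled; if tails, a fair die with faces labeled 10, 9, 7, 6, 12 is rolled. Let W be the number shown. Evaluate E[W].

89/10

E[W | heads] = (9+7+11)/3 = 9.
E[W | tails] = (10+9+7+6+12)/5 = 44/5.
E[W] = (1/2)·(9) + (1/2)·(44/5) = 89/10.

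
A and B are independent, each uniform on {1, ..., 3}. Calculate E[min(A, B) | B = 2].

5/3

Outcomes with B = 2: (1,2), (2,2), (3,2), each with probability 1/9.
E[min(A, B) | B = 2] = (1 + 2 + 2) / 3 = 5/3.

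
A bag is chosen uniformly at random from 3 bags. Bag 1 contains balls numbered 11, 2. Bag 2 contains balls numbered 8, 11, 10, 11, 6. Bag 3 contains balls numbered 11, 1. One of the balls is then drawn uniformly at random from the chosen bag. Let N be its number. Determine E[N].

E[N | bag 1] = (11+2)/2 = 13/2.
E[N | bag 2] = (8+11+10+11+6)/5 = 46/5.
E[N | bag 3] = (11+1)/2 = 6.
E[N] = (1/3)·(13/2) + (1/3)·(46/5) + (1/3)·(6) = 217/30.

217/30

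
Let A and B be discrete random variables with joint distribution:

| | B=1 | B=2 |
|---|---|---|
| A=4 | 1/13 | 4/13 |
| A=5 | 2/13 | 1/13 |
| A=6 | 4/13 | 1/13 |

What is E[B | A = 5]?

4/3

P(A = 5) = 3/13.
Σ B·P over the event = 1·(2/13) + 2·(1/13) = 4/13.
E[B | A = 5] = (4/13) / (3/13) = 4/3.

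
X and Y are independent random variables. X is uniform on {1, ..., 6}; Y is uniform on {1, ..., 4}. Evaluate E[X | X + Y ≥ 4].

80/21

P(X + Y ≥ 4) = 7/8.
Summing X·P(x,y) over outcomes with X + Y ≥ 4 gives 10/3.
E[X | X + Y ≥ 4] = (10/3) / (7/8) = 80/21.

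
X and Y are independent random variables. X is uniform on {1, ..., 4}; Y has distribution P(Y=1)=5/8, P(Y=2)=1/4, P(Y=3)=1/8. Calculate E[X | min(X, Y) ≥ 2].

3

P(min(X, Y) ≥ 2) = 9/32.
Summing X·P(x,y) over outcomes with min(X, Y) ≥ 2 gives 27/32.
E[X | min(X, Y) ≥ 2] = (27/32) / (9/32) = 3.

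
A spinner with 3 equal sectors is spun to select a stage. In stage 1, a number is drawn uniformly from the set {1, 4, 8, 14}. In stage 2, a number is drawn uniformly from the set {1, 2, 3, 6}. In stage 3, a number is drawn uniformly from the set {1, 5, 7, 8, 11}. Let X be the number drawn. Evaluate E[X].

E[X | stage 1] = (1+4+8+14)/4 = 27/4.
E[X | stage 2] = (1+2+3+6)/4 = 3.
E[X | stage 3] = (1+5+7+8+11)/5 = 32/5.
By the law of total expectation,
E[X] = (1/3)·(27/4) + (1/3)·(3) + (1/3)·(32/5) = 323/60.

323/60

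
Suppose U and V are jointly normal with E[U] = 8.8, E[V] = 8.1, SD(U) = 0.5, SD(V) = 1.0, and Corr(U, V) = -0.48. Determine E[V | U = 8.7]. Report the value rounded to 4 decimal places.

The regression of V on U has slope ρ·σ_V/σ_U and passes through (μ_U, μ_V).
E[V | U=8.7] = 8.1 + (-0.48)·(1.0/0.5)·(8.7 − (8.8)) = 8.1 + (-0.96)·(-0.1) = 8.1960.

8.1960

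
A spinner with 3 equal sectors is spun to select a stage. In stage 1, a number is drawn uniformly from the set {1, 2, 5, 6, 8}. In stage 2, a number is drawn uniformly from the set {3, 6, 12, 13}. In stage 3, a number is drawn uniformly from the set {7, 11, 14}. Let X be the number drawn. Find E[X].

E[X | stage 1] = (1+2+5+6+8)/5 = 22/5.
E[X | stage 2] = (3+6+12+13)/4 = 17/2.
E[X | stage 3] = (7+11+14)/3 = 32/3.
E[X] = (1/3)·(22/5) + (1/3)·(17/2) + (1/3)·(32/3) = 707/90.

707/90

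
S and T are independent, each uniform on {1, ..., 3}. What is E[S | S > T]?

Outcomes with S > T: (2,1), (3,1), (3,2), each with probability 1/9.
E[S | S > T] = (2 + 3 + 3) / 3 = 8/3.

8/3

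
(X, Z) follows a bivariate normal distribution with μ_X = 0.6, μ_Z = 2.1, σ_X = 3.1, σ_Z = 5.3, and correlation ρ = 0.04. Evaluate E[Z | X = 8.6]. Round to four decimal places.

2.6471

The regression of Z on X has slope ρ·σ_Z/σ_X and passes through (μ_X, μ_Z).
E[Z | X=8.6] = 2.1 + (0.04)·(5.3/3.1)·(8.6 − (0.6)) = 2.1 + (0.068387)·(8) = 2.6471.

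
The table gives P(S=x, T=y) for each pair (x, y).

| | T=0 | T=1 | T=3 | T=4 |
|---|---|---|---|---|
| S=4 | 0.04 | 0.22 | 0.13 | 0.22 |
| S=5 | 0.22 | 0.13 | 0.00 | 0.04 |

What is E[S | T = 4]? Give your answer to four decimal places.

4.1538

P(T = 4) = 0.26.
Σ S·P over the event = 4·(0.22) + 5·(0.04) = 1.08.
E[S | T = 4] = (1.08) / (0.26) = 4.1538.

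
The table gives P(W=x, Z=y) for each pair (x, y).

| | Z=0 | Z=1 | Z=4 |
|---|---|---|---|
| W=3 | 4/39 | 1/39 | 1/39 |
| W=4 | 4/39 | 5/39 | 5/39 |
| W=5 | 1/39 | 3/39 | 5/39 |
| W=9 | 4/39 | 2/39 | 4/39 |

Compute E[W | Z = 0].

P(Z = 0) = 1/3.
Σ W·P over the event = 3·(4/39) + 4·(4/39) + 5·(1/39) + 9·(4/39) = 23/13.
E[W | Z = 0] = (23/13) / (1/3) = 69/13.

69/13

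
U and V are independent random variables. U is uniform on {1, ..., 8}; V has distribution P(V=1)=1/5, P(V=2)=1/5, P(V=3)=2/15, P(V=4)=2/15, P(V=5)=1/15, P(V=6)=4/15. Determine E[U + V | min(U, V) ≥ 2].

P(min(U, V) ≥ 2) = 7/10.
Summing (U+V)·P(x,y) over outcomes with min(U, V) ≥ 2 gives 763/120.
E[U + V | min(U, V) ≥ 2] = (763/120) / (7/10) = 109/12.

109/12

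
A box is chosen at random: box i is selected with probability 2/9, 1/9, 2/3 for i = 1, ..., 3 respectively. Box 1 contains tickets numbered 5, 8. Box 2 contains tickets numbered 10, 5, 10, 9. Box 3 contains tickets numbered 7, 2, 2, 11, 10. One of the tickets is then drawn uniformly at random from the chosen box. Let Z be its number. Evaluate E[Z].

599/90

E[Z | box 1] = (5+8)/2 = 13/2.
E[Z | box 2] = (10+5+10+9)/4 = 17/2.
E[Z | box 3] = (7+2+2+11+10)/5 = 32/5.
By the law of total expectation,
E[Z] = (2/9)·(13/2) + (1/9)·(17/2) + (2/3)·(32/5) = 599/90.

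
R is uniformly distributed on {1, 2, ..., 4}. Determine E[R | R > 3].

4

Given R > 3, R is equally likely to be any of {4}.
E[R | R > 3] = (4) / 1 = 4.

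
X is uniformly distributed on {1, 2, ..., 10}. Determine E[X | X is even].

Given X is even, X is equally likely to be any of {2, 4, 6, 8, 10}.
E[X | X is even] = (2 + 4 + 6 + 8 + 10) / 5 = 6.

6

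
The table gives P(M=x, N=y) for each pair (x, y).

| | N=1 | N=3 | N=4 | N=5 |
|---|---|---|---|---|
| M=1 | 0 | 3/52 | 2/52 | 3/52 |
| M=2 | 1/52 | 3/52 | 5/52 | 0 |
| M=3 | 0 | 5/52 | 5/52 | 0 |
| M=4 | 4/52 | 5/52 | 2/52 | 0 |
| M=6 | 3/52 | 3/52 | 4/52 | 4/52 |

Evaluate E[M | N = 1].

P(N = 1) = 2/13.
Σ M·P over the event = 2·(1/52) + 4·(4/52) + 6·(3/52) = 9/13.
E[M | N = 1] = (9/13) / (2/13) = 9/2.

9/2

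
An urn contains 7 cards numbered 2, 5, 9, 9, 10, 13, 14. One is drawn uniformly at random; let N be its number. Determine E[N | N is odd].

9

P(N is odd) = 4/7.
Σ over the event: 5·1/7 + 9·2/7 + 13·1/7 = 36/7.
E[N | N is odd] = (36/7) / (4/7) = 9.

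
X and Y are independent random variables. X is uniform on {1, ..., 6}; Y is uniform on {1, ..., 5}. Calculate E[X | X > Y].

P(X > Y) = 1/2.
Summing X·P(x,y) over outcomes with X > Y gives 7/3.
E[X | X > Y] = (7/3) / (1/2) = 14/3.

14/3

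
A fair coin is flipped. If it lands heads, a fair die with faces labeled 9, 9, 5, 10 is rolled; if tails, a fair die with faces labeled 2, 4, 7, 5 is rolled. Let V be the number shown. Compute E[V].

E[V | heads] = (9+9+5+10)/4 = 33/4.
E[V | tails] = (2+4+7+5)/4 = 9/2.
By the law of total expectation,
E[V] = (1/2)·(33/4) + (1/2)·(9/2) = 51/8.

51/8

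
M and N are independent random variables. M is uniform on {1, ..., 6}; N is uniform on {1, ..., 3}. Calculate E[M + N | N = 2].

Outcomes with N = 2: (1,2), (2,2), (3,2), (4,2), (5,2), (6,2), each with probability 1/18.
E[M + N | N = 2] = (3 + 4 + 5 + 6 + 7 + 8) / 6 = 11/2.

11/2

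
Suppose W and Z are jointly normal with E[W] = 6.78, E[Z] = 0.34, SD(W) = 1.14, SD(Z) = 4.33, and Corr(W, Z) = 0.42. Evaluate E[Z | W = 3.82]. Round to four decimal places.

-4.3820

E[Z | W=x] = μ_Z + ρ(σ_Z/σ_W)(x − μ_W) for jointly normal variables.
E[Z | W=3.82] = 0.34 + (0.42)·(4.33/1.14)·(3.82 − (6.78)) = 0.34 + (1.59526)·(-2.96) = -4.3820.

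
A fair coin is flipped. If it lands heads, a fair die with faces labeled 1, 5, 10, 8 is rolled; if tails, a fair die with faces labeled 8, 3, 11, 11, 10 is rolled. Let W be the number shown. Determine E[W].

E[W | heads] = (1+5+10+8)/4 = 6.
E[W | tails] = (8+3+11+11+10)/5 = 43/5.
By the law of total expectation,
E[W] = (1/2)·(6) + (1/2)·(43/5) = 73/10.

73/10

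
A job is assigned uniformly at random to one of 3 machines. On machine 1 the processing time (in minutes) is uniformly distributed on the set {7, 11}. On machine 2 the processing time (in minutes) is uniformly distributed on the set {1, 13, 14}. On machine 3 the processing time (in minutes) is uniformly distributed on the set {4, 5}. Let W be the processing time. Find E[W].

E[W | machine 1] = (7+11)/2 = 9.
E[W | machine 2] = (1+13+14)/3 = 28/3.
E[W | machine 3] = (4+5)/2 = 9/2.
E[W] = (1/3)·(9) + (1/3)·(28/3) + (1/3)·(9/2) = 137/18.

137/18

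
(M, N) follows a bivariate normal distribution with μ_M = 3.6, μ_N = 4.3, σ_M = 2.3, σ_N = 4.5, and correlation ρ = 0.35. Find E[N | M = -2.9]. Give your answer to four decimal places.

The regression of N on M has slope ρ·σ_N/σ_M and passes through (μ_M, μ_N).
E[N | M=-2.9] = 4.3 + (0.35)·(4.5/2.3)·(-2.9 − (3.6)) = 4.3 + (0.68478)·(-6.5) = -0.1511.

-0.1511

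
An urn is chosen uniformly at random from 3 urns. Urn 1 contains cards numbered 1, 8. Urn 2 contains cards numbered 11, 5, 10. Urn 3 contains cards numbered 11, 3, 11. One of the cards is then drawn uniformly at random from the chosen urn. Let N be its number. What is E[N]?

E[N | urn 1] = (1+8)/2 = 9/2.
E[N | urn 2] = (11+5+10)/3 = 26/3.
E[N | urn 3] = (11+3+11)/3 = 25/3.
By the law of total expectation,
E[N] = (1/3)·(9/2) + (1/3)·(26/3) + (1/3)·(25/3) = 43/6.

43/6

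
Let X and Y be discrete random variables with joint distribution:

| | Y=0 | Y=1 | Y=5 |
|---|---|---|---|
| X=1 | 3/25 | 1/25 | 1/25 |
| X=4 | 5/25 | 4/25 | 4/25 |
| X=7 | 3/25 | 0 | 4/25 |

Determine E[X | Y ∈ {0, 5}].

P(Y ∈ {0, 5}) = 4/5.
Summing X·P(X=x,Y=y) over the conditioning event gives 89/25.
E[X | Y ∈ {0, 5}] = (89/25) / (4/5) = 89/20.

89/20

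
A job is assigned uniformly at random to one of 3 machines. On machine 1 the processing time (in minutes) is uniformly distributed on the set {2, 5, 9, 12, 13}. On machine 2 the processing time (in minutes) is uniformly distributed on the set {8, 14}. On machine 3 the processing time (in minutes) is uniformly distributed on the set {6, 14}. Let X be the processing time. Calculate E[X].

E[X | machine 1] = (2+5+9+12+13)/5 = 41/5.
E[X | machine 2] = (8+14)/2 = 11.
E[X | machine 3] = (6+14)/2 = 10.
By the law of total expectation,
E[X] = (1/3)·(41/5) + (1/3)·(11) + (1/3)·(10) = 146/15.

146/15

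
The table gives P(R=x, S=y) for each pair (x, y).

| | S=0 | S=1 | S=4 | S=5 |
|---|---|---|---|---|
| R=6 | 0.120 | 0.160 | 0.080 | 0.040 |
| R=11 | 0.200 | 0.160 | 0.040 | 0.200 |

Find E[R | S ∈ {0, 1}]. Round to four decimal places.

P(S ∈ {0, 1}) = 0.640.
Summing R·P(R=x,S=y) over the conditioning event gives 5.640.
E[R | S ∈ {0, 1}] = (5.640) / (0.640) = 8.8125.

8.8125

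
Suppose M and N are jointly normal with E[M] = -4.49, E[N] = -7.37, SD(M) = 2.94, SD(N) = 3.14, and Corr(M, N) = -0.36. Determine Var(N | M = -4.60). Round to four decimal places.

8.5818

Var(N | M=x) = (1 − ρ²)·σ_N².
Var(N | M=-4.60) = (3.14)²·(1 − (-0.36)²) = 9.8596·0.8704 = 8.5818.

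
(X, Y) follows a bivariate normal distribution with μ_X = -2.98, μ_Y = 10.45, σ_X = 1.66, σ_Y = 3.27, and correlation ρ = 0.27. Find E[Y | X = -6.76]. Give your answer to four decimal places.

The regression of Y on X has slope ρ·σ_Y/σ_X and passes through (μ_X, μ_Y).
E[Y | X=-6.76] = 10.45 + (0.27)·(3.27/1.66)·(-6.76 − (-2.98)) = 10.45 + (0.53187)·(-3.78) = 8.4395.

8.4395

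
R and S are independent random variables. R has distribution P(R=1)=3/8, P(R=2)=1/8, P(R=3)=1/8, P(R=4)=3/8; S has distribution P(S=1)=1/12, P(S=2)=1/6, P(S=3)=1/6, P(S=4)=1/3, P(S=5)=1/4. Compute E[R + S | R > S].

110/19

P(R > S) = 19/96.
Summing (R+S)·P(x,y) over outcomes with R > S gives 55/48.
E[R + S | R > S] = (55/48) / (19/96) = 110/19.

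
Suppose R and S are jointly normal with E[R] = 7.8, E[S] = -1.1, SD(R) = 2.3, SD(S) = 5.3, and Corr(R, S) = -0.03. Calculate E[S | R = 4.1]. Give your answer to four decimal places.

For a bivariate normal, E[S | R=x] = μ_S + ρ·(σ_S/σ_R)·(x − μ_R).
E[S | R=4.1] = -1.1 + (-0.03)·(5.3/2.3)·(4.1 − (7.8)) = -1.1 + (-0.06913)·(-3.7) = -0.8442.

-0.8442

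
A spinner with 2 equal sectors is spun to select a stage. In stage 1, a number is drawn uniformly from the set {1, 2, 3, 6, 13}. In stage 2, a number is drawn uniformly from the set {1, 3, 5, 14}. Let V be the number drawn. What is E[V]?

43/8

E[V | stage 1] = (1+2+3+6+13)/5 = 5.
E[V | stage 2] = (1+3+5+14)/4 = 23/4.
E[V] = (1/2)·(5) + (1/2)·(23/4) = 43/8.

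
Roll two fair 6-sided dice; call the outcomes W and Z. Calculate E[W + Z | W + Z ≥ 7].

P(W + Z ≥ 7) = 7/12.
Summing (W+Z)·P(x,y) over outcomes with W + Z ≥ 7 gives 91/18.
E[W + Z | W + Z ≥ 7] = (91/18) / (7/12) = 26/3.

26/3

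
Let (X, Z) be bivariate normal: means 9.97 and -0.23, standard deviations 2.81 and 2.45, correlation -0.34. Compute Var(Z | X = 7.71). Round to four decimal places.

Var(Z | X=x) = (1 − ρ²)·σ_Z².
Var(Z | X=7.71) = (2.45)²·(1 − (-0.34)²) = 6.0025·0.8844 = 5.3086.

5.3086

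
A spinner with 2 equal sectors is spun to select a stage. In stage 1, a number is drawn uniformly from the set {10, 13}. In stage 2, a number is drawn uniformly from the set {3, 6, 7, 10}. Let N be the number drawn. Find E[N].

E[N | stage 1] = (10+13)/2 = 23/2.
E[N | stage 2] = (3+6+7+10)/4 = 13/2.
E[N] = (1/2)·(23/2) + (1/2)·(13/2) = 9.

9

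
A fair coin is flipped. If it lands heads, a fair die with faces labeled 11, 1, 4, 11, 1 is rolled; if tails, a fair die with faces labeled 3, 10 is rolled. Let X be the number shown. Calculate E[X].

E[X | heads] = (11+1+4+11+1)/5 = 28/5.
E[X | tails] = (3+10)/2 = 13/2.
By the law of total expectation,
E[X] = (1/2)·(28/5) + (1/2)·(13/2) = 121/20.

121/20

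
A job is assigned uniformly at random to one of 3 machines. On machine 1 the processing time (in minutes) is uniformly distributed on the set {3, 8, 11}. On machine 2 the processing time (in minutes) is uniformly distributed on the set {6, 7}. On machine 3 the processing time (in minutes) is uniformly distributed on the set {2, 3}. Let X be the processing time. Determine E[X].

49/9

E[X | machine 1] = (3+8+11)/3 = 22/3.
E[X | machine 2] = (6+7)/2 = 13/2.
E[X | machine 3] = (2+3)/2 = 5/2.
E[X] = (1/3)·(22/3) + (1/3)·(13/2) + (1/3)·(5/2) = 49/9.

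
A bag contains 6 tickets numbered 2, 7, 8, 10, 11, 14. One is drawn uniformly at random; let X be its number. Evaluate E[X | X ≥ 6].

10

P(X ≥ 6) = 5/6.
Σ over the event: 7·1/6 + 8·1/6 + 10·1/6 + 11·1/6 + 14·1/6 = 25/3.
E[X | X ≥ 6] = (25/3) / (5/6) = 10.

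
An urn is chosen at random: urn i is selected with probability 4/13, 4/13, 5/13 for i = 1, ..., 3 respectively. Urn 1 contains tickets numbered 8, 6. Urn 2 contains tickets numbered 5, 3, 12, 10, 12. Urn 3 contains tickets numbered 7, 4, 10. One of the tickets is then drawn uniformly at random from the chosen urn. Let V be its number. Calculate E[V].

483/65

E[V | urn 1] = (8+6)/2 = 7.
E[V | urn 2] = (5+3+12+10+12)/5 = 42/5.
E[V | urn 3] = (7+4+10)/3 = 7.
E[V] = (4/13)·(7) + (4/13)·(42/5) + (5/13)·(7) = 483/65.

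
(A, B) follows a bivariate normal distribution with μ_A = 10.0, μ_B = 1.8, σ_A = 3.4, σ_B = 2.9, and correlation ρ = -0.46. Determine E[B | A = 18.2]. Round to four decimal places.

-1.4173

The regression of B on A has slope ρ·σ_B/σ_A and passes through (μ_A, μ_B).
E[B | A=18.2] = 1.8 + (-0.46)·(2.9/3.4)·(18.2 − (10.0)) = 1.8 + (-0.39235)·(8.2) = -1.4173.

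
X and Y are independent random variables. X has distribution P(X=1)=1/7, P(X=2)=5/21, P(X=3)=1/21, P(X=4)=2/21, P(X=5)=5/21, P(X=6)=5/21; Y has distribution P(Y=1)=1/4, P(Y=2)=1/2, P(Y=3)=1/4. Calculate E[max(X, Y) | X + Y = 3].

P(X + Y = 3) = 11/84.
Summing max(X,Y)·P(x,y) over outcomes with X + Y = 3 gives 11/42.
E[max(X, Y) | X + Y = 3] = (11/42) / (11/84) = 2.

2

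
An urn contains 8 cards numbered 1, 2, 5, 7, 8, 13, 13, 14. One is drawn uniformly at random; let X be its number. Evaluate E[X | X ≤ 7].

15/4

P(X ≤ 7) = 1/2.
Σ over the event: 1·1/8 + 2·1/8 + 5·1/8 + 7·1/8 = 15/8.
E[X | X ≤ 7] = (15/8) / (1/2) = 15/4.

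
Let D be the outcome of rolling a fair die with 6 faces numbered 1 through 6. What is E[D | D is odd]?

Given D is odd, D is equally likely to be any of {1, 3, 5}.
E[D | D is odd] = (1 + 3 + 5) / 3 = 3.

3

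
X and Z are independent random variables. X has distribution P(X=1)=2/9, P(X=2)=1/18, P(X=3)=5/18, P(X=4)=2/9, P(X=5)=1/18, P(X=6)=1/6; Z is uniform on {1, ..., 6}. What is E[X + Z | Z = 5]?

25/3

P(Z = 5) = 1/6.
Summing (X+Z)·P(x,y) over outcomes with Z = 5 gives 25/18.
E[X + Z | Z = 5] = (25/18) / (1/6) = 25/3.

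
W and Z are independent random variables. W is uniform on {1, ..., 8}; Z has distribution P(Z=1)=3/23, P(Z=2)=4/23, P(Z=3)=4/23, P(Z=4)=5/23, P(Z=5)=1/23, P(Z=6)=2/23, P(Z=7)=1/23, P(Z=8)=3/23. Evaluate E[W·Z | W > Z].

530/31

P(W > Z) = 93/184.
Summing WZ·P(x,y) over outcomes with W > Z gives 795/92.
E[W·Z | W > Z] = (795/92) / (93/184) = 530/31.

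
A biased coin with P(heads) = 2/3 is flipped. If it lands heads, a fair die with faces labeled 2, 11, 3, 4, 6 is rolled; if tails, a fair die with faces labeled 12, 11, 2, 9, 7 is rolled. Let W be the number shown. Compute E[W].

31/5

E[W | heads] = (2+11+3+4+6)/5 = 26/5.
E[W | tails] = (12+11+2+9+7)/5 = 41/5.
By the law of total expectation,
E[W] = (2/3)·(26/5) + (1/3)·(41/5) = 31/5.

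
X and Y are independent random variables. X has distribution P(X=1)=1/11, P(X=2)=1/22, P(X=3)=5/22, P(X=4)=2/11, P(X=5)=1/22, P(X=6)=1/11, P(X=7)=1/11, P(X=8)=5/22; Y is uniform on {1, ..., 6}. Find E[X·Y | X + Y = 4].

P(X + Y = 4) = 2/33.
Summing XY·P(x,y) over outcomes with X + Y = 4 gives 25/132.
E[X·Y | X + Y = 4] = (25/132) / (2/33) = 25/8.

25/8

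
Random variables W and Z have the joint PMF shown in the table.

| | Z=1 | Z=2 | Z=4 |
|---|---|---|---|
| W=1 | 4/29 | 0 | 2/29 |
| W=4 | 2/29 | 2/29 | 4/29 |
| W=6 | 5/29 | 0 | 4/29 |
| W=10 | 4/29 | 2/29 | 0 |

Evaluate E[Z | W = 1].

P(W = 1) = 6/29.
Σ Z·P over the event = 1·(4/29) + 4·(2/29) = 12/29.
E[Z | W = 1] = (12/29) / (6/29) = 2.

2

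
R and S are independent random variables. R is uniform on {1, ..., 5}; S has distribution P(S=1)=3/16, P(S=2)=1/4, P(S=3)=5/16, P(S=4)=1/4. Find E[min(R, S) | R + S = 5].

P(R + S = 5) = 1/5.
Summing min(R,S)·P(x,y) over outcomes with R + S = 5 gives 5/16.
E[min(R, S) | R + S = 5] = (5/16) / (1/5) = 25/16.

25/16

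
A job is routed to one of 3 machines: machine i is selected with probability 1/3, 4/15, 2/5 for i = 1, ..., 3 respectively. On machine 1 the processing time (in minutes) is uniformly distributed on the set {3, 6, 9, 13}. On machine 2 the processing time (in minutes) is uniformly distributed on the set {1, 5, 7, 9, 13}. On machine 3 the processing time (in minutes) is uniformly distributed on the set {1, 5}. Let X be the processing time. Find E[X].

113/20

E[X | machine 1] = (3+6+9+13)/4 = 31/4.
E[X | machine 2] = (1+5+7+9+13)/5 = 7.
E[X | machine 3] = (1+5)/2 = 3.
E[X] = (1/3)·(31/4) + (4/15)·(7) + (2/5)·(3) = 113/20.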